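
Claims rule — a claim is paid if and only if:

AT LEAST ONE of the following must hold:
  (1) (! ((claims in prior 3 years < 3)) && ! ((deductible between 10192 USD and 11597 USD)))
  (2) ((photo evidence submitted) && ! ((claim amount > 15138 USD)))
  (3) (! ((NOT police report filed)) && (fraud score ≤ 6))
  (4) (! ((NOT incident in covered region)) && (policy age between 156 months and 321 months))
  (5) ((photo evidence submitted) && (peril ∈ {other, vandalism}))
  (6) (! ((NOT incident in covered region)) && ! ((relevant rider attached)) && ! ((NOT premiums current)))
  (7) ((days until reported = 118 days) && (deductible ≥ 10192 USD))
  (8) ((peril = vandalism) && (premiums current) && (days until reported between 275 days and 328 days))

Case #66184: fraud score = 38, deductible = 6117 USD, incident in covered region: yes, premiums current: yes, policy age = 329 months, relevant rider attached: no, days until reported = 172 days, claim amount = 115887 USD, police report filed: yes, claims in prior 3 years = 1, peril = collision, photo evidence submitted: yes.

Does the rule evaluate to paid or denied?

Paid

Atomic conditions:
  claims in prior 3 years < 3: 1 < 3 is true
  deductible between 10192 USD and 11597 USD: 6117 in [10192, 11597] is false
  photo evidence submitted: yes → true
  claim amount > 15138 USD: 115887 > 15138 is true
  NOT police report filed: yes → false
  fraud score ≤ 6: 38 ≤ 6 is false
  NOT incident in covered region: yes → false
  policy age between 156 months and 321 months: 329 in [156, 321] is false
  peril ∈ {other, vandalism}: collision is not in the set → false
  relevant rider attached: no → false
  NOT premiums current: yes → false
  days until reported = 118 days: 172 == 118 is false
  deductible ≥ 10192 USD: 6117 ≥ 10192 is false
  peril = vandalism: collision == vandalism is false
  premiums current: yes → true
  days until reported between 275 days and 328 days: 172 in [275, 328] is false
Combine:
[1.1] NOT true = false
[1.2] NOT false = true
[1] false AND true = false
[2.2] NOT true = false
[2] true AND false = false
[3.1] NOT false = true
[3] true AND false = false
[4.1] NOT false = true
[4] true AND false = false
[5] true AND false = false
[6.1] NOT false = true
[6.2] NOT false = true
[6.3] NOT false = true
[6] true AND true AND true = true
[7] false AND false = false
[8] false AND true AND false = false
[root] false OR false OR false OR false OR false OR true OR false OR false = true
Overall: true → paid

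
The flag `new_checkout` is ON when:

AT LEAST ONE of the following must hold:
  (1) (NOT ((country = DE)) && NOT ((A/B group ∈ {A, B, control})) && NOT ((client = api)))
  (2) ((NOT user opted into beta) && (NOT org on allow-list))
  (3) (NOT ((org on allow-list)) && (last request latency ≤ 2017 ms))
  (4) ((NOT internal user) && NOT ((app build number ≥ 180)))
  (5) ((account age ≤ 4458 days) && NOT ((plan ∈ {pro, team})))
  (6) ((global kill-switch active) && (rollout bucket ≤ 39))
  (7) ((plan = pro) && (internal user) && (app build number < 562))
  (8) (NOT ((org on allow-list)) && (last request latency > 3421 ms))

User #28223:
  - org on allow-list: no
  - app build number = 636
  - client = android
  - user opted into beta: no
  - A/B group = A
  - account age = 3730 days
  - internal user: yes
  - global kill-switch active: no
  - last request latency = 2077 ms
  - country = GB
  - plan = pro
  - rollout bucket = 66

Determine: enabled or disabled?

Enabled

Atomic conditions:
  country = DE: GB == DE is false
  A/B group ∈ {A, B, control}: A is in the set → true
  client = api: android == api is false
  NOT user opted into beta: no → true
  NOT org on allow-list: no → true
  org on allow-list: no → false
  last request latency ≤ 2017 ms: 2077 ≤ 2017 is false
  NOT internal user: yes → false
  app build number ≥ 180: 636 ≥ 180 is true
  account age ≤ 4458 days: 3730 ≤ 4458 is true
  plan ∈ {pro, team}: pro is in the set → true
  global kill-switch active: no → false
  rollout bucket ≤ 39: 66 ≤ 39 is false
  plan = pro: pro == pro is true
  internal user: yes → true
  app build number < 562: 636 < 562 is false
  last request latency > 3421 ms: 2077 > 3421 is false
Combine:
[1.1] NOT false = true
[1.2] NOT true = false
[1.3] NOT false = true
[1] true AND false AND true = false
[2] true AND true = true
[3.1] NOT false = true
[3] true AND false = false
[4.2] NOT true = false
[4] false AND false = false
[5.2] NOT true = false
[5] true AND false = false
[6] false AND false = false
[7] true AND true AND false = false
[8.1] NOT false = true
[8] true AND false = false
[root] false OR true OR false OR false OR false OR false OR false OR false = true
Overall: true → enabled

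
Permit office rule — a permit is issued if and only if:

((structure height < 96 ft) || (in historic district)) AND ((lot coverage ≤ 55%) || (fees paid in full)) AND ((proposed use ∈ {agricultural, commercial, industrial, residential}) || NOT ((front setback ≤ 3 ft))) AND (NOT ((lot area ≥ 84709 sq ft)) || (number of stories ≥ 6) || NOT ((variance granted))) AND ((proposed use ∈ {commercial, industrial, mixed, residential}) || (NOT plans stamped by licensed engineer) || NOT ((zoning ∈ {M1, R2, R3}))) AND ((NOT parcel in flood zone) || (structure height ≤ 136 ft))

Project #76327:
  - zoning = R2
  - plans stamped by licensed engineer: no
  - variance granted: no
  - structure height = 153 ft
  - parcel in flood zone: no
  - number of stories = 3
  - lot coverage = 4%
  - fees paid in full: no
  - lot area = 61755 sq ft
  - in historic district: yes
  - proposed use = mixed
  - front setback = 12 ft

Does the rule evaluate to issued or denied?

Issued

Atomic conditions:
  structure height < 96 ft: 153 < 96 is false
  in historic district: yes → true
  lot coverage ≤ 55%: 4 ≤ 55 is true
  fees paid in full: no → false
  proposed use ∈ {agricultural, commercial, industrial, residential}: mixed is not in the set → false
  front setback ≤ 3 ft: 12 ≤ 3 is false
  lot area ≥ 84709 sq ft: 61755 ≥ 84709 is false
  number of stories ≥ 6: 3 ≥ 6 is false
  variance granted: no → false
  proposed use ∈ {commercial, industrial, mixed, residential}: mixed is in the set → true
  NOT plans stamped by licensed engineer: no → true
  zoning ∈ {M1, R2, R3}: R2 is in the set → true
  NOT parcel in flood zone: no → true
  structure height ≤ 136 ft: 153 ≤ 136 is false
Combine:
[1] false OR true = true
[2] true OR false = true
[3.2] NOT false = true
[3] false OR true = true
[4.1] NOT false = true
[4.3] NOT false = true
[4] true OR false OR true = true
[5.3] NOT true = false
[5] true OR true OR false = true
[6] true OR false = true
[root] true AND true AND true AND true AND true AND true = true
Overall: true → issued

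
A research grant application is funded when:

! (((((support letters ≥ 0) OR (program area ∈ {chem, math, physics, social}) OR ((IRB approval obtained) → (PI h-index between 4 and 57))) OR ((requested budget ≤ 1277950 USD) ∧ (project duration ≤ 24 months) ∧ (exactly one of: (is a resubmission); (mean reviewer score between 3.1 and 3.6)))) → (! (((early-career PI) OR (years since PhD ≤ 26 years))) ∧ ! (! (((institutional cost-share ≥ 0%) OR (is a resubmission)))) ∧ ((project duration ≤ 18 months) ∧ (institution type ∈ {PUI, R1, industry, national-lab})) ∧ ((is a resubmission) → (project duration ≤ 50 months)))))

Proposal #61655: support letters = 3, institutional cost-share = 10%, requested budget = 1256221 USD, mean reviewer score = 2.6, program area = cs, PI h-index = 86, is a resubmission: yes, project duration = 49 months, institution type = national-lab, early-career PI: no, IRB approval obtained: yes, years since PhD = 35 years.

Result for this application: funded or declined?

Funded

Atomic conditions:
  support letters ≥ 0: 3 ≥ 0 is true
  program area ∈ {chem, math, physics, social}: cs is not in the set → false
  IRB approval obtained: yes → true
  PI h-index between 4 and 57: 86 in [4, 57] is false
  requested budget ≤ 1277950 USD: 1256221 ≤ 1277950 is true
  project duration ≤ 24 months: 49 ≤ 24 is false
  is a resubmission: yes → true
  mean reviewer score between 3.1 and 3.6: 2.6 in [3.1, 3.6] is false
  early-career PI: no → false
  years since PhD ≤ 26 years: 35 ≤ 26 is false
  institutional cost-share ≥ 0%: 10 ≥ 0 is true
  project duration ≤ 18 months: 49 ≤ 18 is false
  institution type ∈ {PUI, R1, industry, national-lab}: national-lab is in the set → true
  project duration ≤ 50 months: 49 ≤ 50 is true
Combine:
[1.1.1.3] true → false = false
[1.1.1] true OR false OR false = true
[1.1.2.3] exactly-one(true, false) = true
[1.1.2] true AND false AND true = false
[1.1] true OR false = true
[1.2.1.1] false OR false = false
[1.2.1] NOT false = true
[1.2.2.1.1] true OR true = true
[1.2.2.1] NOT true = false
[1.2.2] NOT false = true
[1.2.3] false AND true = false
[1.2.4] true → true = true
[1.2] true AND true AND false AND true = false
[1] true → false = false
[root] NOT false = true
Overall: true → funded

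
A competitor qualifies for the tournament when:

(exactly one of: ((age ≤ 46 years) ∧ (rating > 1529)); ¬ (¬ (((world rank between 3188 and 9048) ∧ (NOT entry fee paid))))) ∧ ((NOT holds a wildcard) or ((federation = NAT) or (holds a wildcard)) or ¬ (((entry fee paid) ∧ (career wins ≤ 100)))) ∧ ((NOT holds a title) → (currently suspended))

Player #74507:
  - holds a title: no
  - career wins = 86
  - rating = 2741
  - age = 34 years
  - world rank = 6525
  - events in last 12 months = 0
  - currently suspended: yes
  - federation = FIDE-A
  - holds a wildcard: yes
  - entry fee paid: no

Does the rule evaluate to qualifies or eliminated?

Atomic conditions:
  age ≤ 46 years: 34 ≤ 46 is true
  rating > 1529: 2741 > 1529 is true
  world rank between 3188 and 9048: 6525 in [3188, 9048] is true
  NOT entry fee paid: no → true
  NOT holds a wildcard: yes → false
  federation = NAT: FIDE-A == NAT is false
  holds a wildcard: yes → true
  entry fee paid: no → false
  career wins ≤ 100: 86 ≤ 100 is true
  NOT holds a title: no → true
  currently suspended: yes → true
Combine:
[1.1] true AND true = true
[1.2.1.1] true AND true = true
[1.2.1] NOT true = false
[1.2] NOT false = true
[1] exactly-one(true, true) = false
[2.2] false OR true = true
[2.3.1] false AND true = false
[2.3] NOT false = true
[2] false OR true OR true = true
[3] true → true = true
[root] false AND true AND true = false
Overall: false → eliminated

Eliminated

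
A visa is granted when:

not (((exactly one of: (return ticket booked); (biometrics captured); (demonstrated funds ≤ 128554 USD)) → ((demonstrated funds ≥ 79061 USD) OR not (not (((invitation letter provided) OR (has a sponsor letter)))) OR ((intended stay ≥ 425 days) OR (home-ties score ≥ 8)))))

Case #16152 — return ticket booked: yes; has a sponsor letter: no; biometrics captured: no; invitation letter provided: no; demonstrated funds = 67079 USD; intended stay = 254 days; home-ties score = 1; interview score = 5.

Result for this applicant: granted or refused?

Refused

Atomic conditions:
  return ticket booked: yes → true
  biometrics captured: no → false
  demonstrated funds ≤ 128554 USD: 67079 ≤ 128554 is true
  demonstrated funds ≥ 79061 USD: 67079 ≥ 79061 is false
  invitation letter provided: no → false
  has a sponsor letter: no → false
  intended stay ≥ 425 days: 254 ≥ 425 is false
  home-ties score ≥ 8: 1 ≥ 8 is false
Combine:
[1.1] exactly-one(true, false, true) = false
[1.2.2.1.1] false OR false = false
[1.2.2.1] NOT false = true
[1.2.2] NOT true = false
[1.2.3] false OR false = false
[1.2] false OR false OR false = false
[1] false → false (antecedent false ⇒ implication holds) = true
[root] NOT true = false
Overall: false → refused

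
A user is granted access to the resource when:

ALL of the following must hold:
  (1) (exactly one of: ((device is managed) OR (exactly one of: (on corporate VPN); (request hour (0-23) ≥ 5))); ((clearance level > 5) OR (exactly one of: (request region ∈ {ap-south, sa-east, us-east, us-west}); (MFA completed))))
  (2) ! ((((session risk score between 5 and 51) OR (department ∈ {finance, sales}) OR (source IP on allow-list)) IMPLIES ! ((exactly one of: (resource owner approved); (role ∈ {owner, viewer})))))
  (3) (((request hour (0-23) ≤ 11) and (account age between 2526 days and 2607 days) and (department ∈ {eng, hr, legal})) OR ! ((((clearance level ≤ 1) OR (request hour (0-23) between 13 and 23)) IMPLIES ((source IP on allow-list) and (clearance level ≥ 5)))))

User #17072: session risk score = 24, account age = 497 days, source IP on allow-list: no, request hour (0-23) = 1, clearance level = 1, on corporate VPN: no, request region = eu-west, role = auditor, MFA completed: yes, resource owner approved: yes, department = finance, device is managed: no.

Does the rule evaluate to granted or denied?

Atomic conditions:
  device is managed: no → false
  on corporate VPN: no → false
  request hour (0-23) ≥ 5: 1 ≥ 5 is false
  clearance level > 5: 1 > 5 is false
  request region ∈ {ap-south, sa-east, us-east, us-west}: eu-west is not in the set → false
  MFA completed: yes → true
  session risk score between 5 and 51: 24 in [5, 51] is true
  department ∈ {finance, sales}: finance is in the set → true
  source IP on allow-list: no → false
  resource owner approved: yes → true
  role ∈ {owner, viewer}: auditor is not in the set → false
  request hour (0-23) ≤ 11: 1 ≤ 11 is true
  account age between 2526 days and 2607 days: 497 in [2526, 2607] is false
  department ∈ {eng, hr, legal}: finance is not in the set → false
  clearance level ≤ 1: 1 ≤ 1 is true
  request hour (0-23) between 13 and 23: 1 in [13, 23] is false
  clearance level ≥ 5: 1 ≥ 5 is false
Combine:
[1.1.2] exactly-one(false, false) = false
[1.1] false OR false = false
[1.2.2] exactly-one(false, true) = true
[1.2] false OR true = true
[1] exactly-one(false, true) = true
[2.1.1] true OR true OR false = true
[2.1.2.1] exactly-one(true, false) = true
[2.1.2] NOT true = false
[2.1] true → false = false
[2] NOT false = true
[3.1] true AND false AND false = false
[3.2.1.1] true OR false = true
[3.2.1.2] false AND false = false
[3.2.1] true → false = false
[3.2] NOT false = true
[3] false OR true = true
[root] true AND true AND true = true
Overall: true → granted

Granted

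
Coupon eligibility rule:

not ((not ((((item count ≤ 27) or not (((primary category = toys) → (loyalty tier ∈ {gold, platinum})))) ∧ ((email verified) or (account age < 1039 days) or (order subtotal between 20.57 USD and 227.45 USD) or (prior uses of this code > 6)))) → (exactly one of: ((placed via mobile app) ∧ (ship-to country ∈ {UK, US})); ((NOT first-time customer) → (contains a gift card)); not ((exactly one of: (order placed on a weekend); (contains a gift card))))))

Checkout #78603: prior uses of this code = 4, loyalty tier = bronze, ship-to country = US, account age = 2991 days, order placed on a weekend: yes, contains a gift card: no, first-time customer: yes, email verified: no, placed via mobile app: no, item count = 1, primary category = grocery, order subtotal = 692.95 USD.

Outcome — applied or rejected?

Rejected

Atomic conditions:
  item count ≤ 27: 1 ≤ 27 is true
  primary category = toys: grocery == toys is false
  loyalty tier ∈ {gold, platinum}: bronze is not in the set → false
  email verified: no → false
  account age < 1039 days: 2991 < 1039 is false
  order subtotal between 20.57 USD and 227.45 USD: 692.95 in [20.57, 227.45] is false
  prior uses of this code > 6: 4 > 6 is false
  placed via mobile app: no → false
  ship-to country ∈ {UK, US}: US is in the set → true
  NOT first-time customer: yes → false
  contains a gift card: no → false
  order placed on a weekend: yes → true
Combine:
[1.1.1.1.2.1] false → false (antecedent false ⇒ implication holds) = true
[1.1.1.1.2] NOT true = false
[1.1.1.1] true OR false = true
[1.1.1.2] false OR false OR false OR false = false
[1.1.1] true AND false = false
[1.1] NOT false = true
[1.2.1] false AND true = false
[1.2.2] false → false (antecedent false ⇒ implication holds) = true
[1.2.3.1] exactly-one(true, false) = true
[1.2.3] NOT true = false
[1.2] exactly-one(false, true, false) = true
[1] true → true = true
[root] NOT true = false
Overall: false → rejected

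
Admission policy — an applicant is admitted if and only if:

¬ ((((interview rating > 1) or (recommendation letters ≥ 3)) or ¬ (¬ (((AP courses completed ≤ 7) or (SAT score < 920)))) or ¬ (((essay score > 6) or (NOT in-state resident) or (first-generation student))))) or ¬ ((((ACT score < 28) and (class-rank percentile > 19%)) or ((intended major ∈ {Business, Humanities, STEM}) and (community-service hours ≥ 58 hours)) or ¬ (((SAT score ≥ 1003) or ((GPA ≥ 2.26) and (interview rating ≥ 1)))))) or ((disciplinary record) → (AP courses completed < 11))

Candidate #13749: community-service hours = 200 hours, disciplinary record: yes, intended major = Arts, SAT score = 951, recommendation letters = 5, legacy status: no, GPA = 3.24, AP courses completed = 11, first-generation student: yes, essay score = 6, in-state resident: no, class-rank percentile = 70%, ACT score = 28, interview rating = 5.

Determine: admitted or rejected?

Admitted

Atomic conditions:
  interview rating > 1: 5 > 1 is true
  recommendation letters ≥ 3: 5 ≥ 3 is true
  AP courses completed ≤ 7: 11 ≤ 7 is false
  SAT score < 920: 951 < 920 is false
  essay score > 6: 6 > 6 is false
  NOT in-state resident: no → true
  first-generation student: yes → true
  ACT score < 28: 28 < 28 is false
  class-rank percentile > 19%: 70 > 19 is true
  intended major ∈ {Business, Humanities, STEM}: Arts is not in the set → false
  community-service hours ≥ 58 hours: 200 ≥ 58 is true
  SAT score ≥ 1003: 951 ≥ 1003 is false
  GPA ≥ 2.26: 3.24 ≥ 2.26 is true
  interview rating ≥ 1: 5 ≥ 1 is true
  disciplinary record: yes → true
  AP courses completed < 11: 11 < 11 is false
Combine:
[1.1.1] true OR true = true
[1.1.2.1.1] false OR false = false
[1.1.2.1] NOT false = true
[1.1.2] NOT true = false
[1.1.3.1] false OR true OR true = true
[1.1.3] NOT true = false
[1.1] true OR false OR false = true
[1] NOT true = false
[2.1.1] false AND true = false
[2.1.2] false AND true = false
[2.1.3.1.2] true AND true = true
[2.1.3.1] false OR true = true
[2.1.3] NOT true = false
[2.1] false OR false OR false = false
[2] NOT false = true
[3] true → false = false
[root] false OR true OR false = true
Overall: true → admitted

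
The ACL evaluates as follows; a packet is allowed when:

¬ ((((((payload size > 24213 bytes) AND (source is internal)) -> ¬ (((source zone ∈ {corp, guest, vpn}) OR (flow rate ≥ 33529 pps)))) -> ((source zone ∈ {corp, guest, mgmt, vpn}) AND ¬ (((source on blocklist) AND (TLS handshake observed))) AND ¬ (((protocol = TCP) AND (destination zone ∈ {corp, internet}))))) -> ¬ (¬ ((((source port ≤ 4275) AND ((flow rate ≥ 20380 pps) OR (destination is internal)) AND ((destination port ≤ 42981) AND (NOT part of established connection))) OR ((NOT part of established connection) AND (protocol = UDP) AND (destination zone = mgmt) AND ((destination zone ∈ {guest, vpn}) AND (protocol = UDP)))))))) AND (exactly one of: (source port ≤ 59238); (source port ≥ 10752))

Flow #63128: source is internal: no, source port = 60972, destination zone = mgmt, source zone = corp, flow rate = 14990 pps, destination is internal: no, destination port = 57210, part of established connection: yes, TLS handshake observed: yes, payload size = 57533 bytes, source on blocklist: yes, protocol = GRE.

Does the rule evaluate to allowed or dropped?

Atomic conditions:
  payload size > 24213 bytes: 57533 > 24213 is true
  source is internal: no → false
  source zone ∈ {corp, guest, vpn}: corp is in the set → true
  flow rate ≥ 33529 pps: 14990 ≥ 33529 is false
  source zone ∈ {corp, guest, mgmt, vpn}: corp is in the set → true
  source on blocklist: yes → true
  TLS handshake observed: yes → true
  protocol = TCP: GRE == TCP is false
  destination zone ∈ {corp, internet}: mgmt is not in the set → false
  source port ≤ 4275: 60972 ≤ 4275 is false
  flow rate ≥ 20380 pps: 14990 ≥ 20380 is false
  destination is internal: no → false
  destination port ≤ 42981: 57210 ≤ 42981 is false
  NOT part of established connection: yes → false
  protocol = UDP: GRE == UDP is false
  destination zone = mgmt: mgmt == mgmt is true
  destination zone ∈ {guest, vpn}: mgmt is not in the set → false
  source port ≤ 59238: 60972 ≤ 59238 is false
  source port ≥ 10752: 60972 ≥ 10752 is true
Combine:
[1.1.1.1.1] true AND false = false
[1.1.1.1.2.1] true OR false = true
[1.1.1.1.2] NOT true = false
[1.1.1.1] false → false (antecedent false ⇒ implication holds) = true
[1.1.1.2.2.1] true AND true = true
[1.1.1.2.2] NOT true = false
[1.1.1.2.3.1] false AND false = false
[1.1.1.2.3] NOT false = true
[1.1.1.2] true AND false AND true = false
[1.1.1] true → false = false
[1.1.2.1.1.1.2] false OR false = false
[1.1.2.1.1.1.3] false AND false = false
[1.1.2.1.1.1] false AND false AND false = false
[1.1.2.1.1.2.4] false AND false = false
[1.1.2.1.1.2] false AND false AND true AND false = false
[1.1.2.1.1] false OR false = false
[1.1.2.1] NOT false = true
[1.1.2] NOT true = false
[1.1] false → false (antecedent false ⇒ implication holds) = true
[1] NOT true = false
[2] exactly-one(false, true) = true
[root] false AND true = false
Overall: false → dropped

Dropped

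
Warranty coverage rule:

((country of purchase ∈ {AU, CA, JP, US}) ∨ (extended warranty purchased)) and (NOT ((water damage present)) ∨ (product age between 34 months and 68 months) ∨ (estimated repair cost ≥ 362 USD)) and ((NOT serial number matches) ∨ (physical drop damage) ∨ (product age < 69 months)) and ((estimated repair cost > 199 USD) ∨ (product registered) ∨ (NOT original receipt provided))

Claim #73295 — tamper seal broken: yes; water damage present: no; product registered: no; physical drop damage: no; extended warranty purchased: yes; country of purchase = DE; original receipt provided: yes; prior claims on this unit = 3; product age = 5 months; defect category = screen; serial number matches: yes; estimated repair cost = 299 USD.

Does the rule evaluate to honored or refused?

Atomic conditions:
  country of purchase ∈ {AU, CA, JP, US}: DE is not in the set → false
  extended warranty purchased: yes → true
  water damage present: no → false
  product age between 34 months and 68 months: 5 in [34, 68] is false
  estimated repair cost ≥ 362 USD: 299 ≥ 362 is false
  NOT serial number matches: yes → false
  physical drop damage: no → false
  product age < 69 months: 5 < 69 is true
  estimated repair cost > 199 USD: 299 > 199 is true
  product registered: no → false
  NOT original receipt provided: yes → false
Combine:
[1] false OR true = true
[2.1] NOT false = true
[2] true OR false OR false = true
[3] false OR false OR true = true
[4] true OR false OR false = true
[root] true AND true AND true AND true = true
Overall: true → honored

Honored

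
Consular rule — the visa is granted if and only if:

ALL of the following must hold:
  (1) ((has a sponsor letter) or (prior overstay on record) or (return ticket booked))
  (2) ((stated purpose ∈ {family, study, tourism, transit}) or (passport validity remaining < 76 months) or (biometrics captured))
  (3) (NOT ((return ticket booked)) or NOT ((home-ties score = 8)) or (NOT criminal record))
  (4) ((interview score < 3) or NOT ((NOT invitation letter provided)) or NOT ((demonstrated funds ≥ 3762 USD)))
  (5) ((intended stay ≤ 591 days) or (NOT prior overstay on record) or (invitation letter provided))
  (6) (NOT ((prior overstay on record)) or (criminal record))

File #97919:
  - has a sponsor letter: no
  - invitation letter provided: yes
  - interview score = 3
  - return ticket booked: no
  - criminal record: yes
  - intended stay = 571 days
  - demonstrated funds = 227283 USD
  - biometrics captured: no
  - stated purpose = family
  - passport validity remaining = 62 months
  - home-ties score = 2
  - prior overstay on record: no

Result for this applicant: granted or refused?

Atomic conditions:
  has a sponsor letter: no → false
  prior overstay on record: no → false
  return ticket booked: no → false
  stated purpose ∈ {family, study, tourism, transit}: family is in the set → true
  passport validity remaining < 76 months: 62 < 76 is true
  biometrics captured: no → false
  home-ties score = 8: 2 == 8 is false
  NOT criminal record: yes → false
  interview score < 3: 3 < 3 is false
  NOT invitation letter provided: yes → false
  demonstrated funds ≥ 3762 USD: 227283 ≥ 3762 is true
  intended stay ≤ 591 days: 571 ≤ 591 is true
  NOT prior overstay on record: no → true
  invitation letter provided: yes → true
  criminal record: yes → true
Combine:
[1] false OR false OR false = false
[2] true OR true OR false = true
[3.1] NOT false = true
[3.2] NOT false = true
[3] true OR true OR false = true
[4.2] NOT false = true
[4.3] NOT true = false
[4] false OR true OR false = true
[5] true OR true OR true = true
[6.1] NOT false = true
[6] true OR true = true
[root] false AND true AND true AND true AND true AND true = false
Overall: false → refused

Refused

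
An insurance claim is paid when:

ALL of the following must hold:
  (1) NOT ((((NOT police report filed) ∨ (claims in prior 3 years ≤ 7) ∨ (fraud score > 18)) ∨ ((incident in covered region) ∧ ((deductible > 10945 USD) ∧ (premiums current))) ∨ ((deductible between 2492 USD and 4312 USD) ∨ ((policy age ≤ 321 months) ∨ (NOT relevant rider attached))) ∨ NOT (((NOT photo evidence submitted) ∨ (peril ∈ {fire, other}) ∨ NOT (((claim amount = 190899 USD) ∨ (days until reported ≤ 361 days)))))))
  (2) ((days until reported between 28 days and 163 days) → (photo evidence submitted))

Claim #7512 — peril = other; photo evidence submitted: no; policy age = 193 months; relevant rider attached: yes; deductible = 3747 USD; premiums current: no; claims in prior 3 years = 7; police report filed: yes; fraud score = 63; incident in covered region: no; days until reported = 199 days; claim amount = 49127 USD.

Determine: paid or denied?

Denied

Atomic conditions:
  NOT police report filed: yes → false
  claims in prior 3 years ≤ 7: 7 ≤ 7 is true
  fraud score > 18: 63 > 18 is true
  incident in covered region: no → false
  deductible > 10945 USD: 3747 > 10945 is false
  premiums current: no → false
  deductible between 2492 USD and 4312 USD: 3747 in [2492, 4312] is true
  policy age ≤ 321 months: 193 ≤ 321 is true
  NOT relevant rider attached: yes → false
  NOT photo evidence submitted: no → true
  peril ∈ {fire, other}: other is in the set → true
  claim amount = 190899 USD: 49127 == 190899 is false
  days until reported ≤ 361 days: 199 ≤ 361 is true
  days until reported between 28 days and 163 days: 199 in [28, 163] is false
  photo evidence submitted: no → false
Combine:
[1.1.1] false OR true OR true = true
[1.1.2.2] false AND false = false
[1.1.2] false AND false = false
[1.1.3.2] true OR false = true
[1.1.3] true OR true = true
[1.1.4.1.3.1] false OR true = true
[1.1.4.1.3] NOT true = false
[1.1.4.1] true OR true OR false = true
[1.1.4] NOT true = false
[1.1] true OR false OR true OR false = true
[1] NOT true = false
[2] false → false (antecedent false ⇒ implication holds) = true
[root] false AND true = false
Overall: false → denied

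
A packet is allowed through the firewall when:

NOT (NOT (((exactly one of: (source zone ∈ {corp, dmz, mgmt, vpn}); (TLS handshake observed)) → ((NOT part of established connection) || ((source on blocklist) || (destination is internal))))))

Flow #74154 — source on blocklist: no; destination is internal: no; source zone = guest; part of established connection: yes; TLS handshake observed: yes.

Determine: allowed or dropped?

Dropped

Atomic conditions:
  source zone ∈ {corp, dmz, mgmt, vpn}: guest is not in the set → false
  TLS handshake observed: yes → true
  NOT part of established connection: yes → false
  source on blocklist: no → false
  destination is internal: no → false
Combine:
[1.1.1] exactly-one(false, true) = true
[1.1.2.2] false OR false = false
[1.1.2] false OR false = false
[1.1] true → false = false
[1] NOT false = true
[root] NOT true = false
Overall: false → dropped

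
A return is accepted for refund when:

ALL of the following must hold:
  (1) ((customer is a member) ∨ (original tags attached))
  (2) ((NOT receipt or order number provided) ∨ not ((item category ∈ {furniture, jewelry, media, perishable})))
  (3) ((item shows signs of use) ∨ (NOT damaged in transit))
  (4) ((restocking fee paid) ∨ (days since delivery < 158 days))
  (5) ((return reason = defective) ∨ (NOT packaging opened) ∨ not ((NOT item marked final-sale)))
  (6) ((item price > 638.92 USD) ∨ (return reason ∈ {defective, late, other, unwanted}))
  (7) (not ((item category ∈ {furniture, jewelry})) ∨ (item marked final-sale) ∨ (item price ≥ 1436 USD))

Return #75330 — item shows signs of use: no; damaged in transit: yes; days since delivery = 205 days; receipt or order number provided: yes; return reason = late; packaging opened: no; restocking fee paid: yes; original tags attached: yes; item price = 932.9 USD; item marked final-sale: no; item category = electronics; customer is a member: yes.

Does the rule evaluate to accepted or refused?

Atomic conditions:
  customer is a member: yes → true
  original tags attached: yes → true
  NOT receipt or order number provided: yes → false
  item category ∈ {furniture, jewelry, media, perishable}: electronics is not in the set → false
  item shows signs of use: no → false
  NOT damaged in transit: yes → false
  restocking fee paid: yes → true
  days since delivery < 158 days: 205 < 158 is false
  return reason = defective: late == defective is false
  NOT packaging opened: no → true
  NOT item marked final-sale: no → true
  item price > 638.92 USD: 932.9 > 638.92 is true
  return reason ∈ {defective, late, other, unwanted}: late is in the set → true
  item category ∈ {furniture, jewelry}: electronics is not in the set → false
  item marked final-sale: no → false
  item price ≥ 1436 USD: 932.9 ≥ 1436 is false
Combine:
[1] true OR true = true
[2.2] NOT false = true
[2] false OR true = true
[3] false OR false = false
[4] true OR false = true
[5.3] NOT true = false
[5] false OR true OR false = true
[6] true OR true = true
[7.1] NOT false = true
[7] true OR false OR false = true
[root] true AND true AND false AND true AND true AND true AND true = false
Overall: false → refused

Refused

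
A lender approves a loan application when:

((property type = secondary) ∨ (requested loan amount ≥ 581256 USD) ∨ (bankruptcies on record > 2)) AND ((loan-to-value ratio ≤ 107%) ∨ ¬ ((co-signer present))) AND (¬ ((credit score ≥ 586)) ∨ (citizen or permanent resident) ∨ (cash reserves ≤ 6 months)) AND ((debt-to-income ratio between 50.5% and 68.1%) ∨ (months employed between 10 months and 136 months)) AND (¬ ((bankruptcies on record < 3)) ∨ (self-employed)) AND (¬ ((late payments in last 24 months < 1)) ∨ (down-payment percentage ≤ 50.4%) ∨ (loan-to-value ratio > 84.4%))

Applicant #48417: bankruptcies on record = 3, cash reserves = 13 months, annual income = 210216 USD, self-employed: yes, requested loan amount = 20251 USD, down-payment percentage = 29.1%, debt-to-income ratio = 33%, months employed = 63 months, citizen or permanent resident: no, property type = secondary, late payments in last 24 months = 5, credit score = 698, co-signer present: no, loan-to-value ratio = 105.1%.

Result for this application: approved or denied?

Denied

Atomic conditions:
  property type = secondary: secondary == secondary is true
  requested loan amount ≥ 581256 USD: 20251 ≥ 581256 is false
  bankruptcies on record > 2: 3 > 2 is true
  loan-to-value ratio ≤ 107%: 105.1 ≤ 107 is true
  co-signer present: no → false
  credit score ≥ 586: 698 ≥ 586 is true
  citizen or permanent resident: no → false
  cash reserves ≤ 6 months: 13 ≤ 6 is false
  debt-to-income ratio between 50.5% and 68.1%: 33 in [50.5, 68.1] is false
  months employed between 10 months and 136 months: 63 in [10, 136] is true
  bankruptcies on record < 3: 3 < 3 is false
  self-employed: yes → true
  late payments in last 24 months < 1: 5 < 1 is false
  down-payment percentage ≤ 50.4%: 29.1 ≤ 50.4 is true
  loan-to-value ratio > 84.4%: 105.1 > 84.4 is true
Combine:
[1] true OR false OR true = true
[2.2] NOT false = true
[2] true OR true = true
[3.1] NOT true = false
[3] false OR false OR false = false
[4] false OR true = true
[5.1] NOT false = true
[5] true OR true = true
[6.1] NOT false = true
[6] true OR true OR true = true
[root] true AND true AND false AND true AND true AND true = false
Overall: false → denied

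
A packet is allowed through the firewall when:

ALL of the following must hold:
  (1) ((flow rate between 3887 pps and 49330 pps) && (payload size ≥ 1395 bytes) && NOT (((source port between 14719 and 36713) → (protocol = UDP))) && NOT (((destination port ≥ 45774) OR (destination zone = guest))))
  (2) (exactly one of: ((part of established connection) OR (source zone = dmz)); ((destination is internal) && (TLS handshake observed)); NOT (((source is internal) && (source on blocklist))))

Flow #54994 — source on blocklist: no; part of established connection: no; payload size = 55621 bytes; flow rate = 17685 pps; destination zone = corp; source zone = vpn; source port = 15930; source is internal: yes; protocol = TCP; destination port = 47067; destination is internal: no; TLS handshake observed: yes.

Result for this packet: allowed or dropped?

Dropped

Atomic conditions:
  flow rate between 3887 pps and 49330 pps: 17685 in [3887, 49330] is true
  payload size ≥ 1395 bytes: 55621 ≥ 1395 is true
  source port between 14719 and 36713: 15930 in [14719, 36713] is true
  protocol = UDP: TCP == UDP is false
  destination port ≥ 45774: 47067 ≥ 45774 is true
  destination zone = guest: corp == guest is false
  part of established connection: no → false
  source zone = dmz: vpn == dmz is false
  destination is internal: no → false
  TLS handshake observed: yes → true
  source is internal: yes → true
  source on blocklist: no → false
Combine:
[1.3.1] true → false = false
[1.3] NOT false = true
[1.4.1] true OR false = true
[1.4] NOT true = false
[1] true AND true AND true AND false = false
[2.1] false OR false = false
[2.2] false AND true = false
[2.3.1] true AND false = false
[2.3] NOT false = true
[2] exactly-one(false, false, true) = true
[root] false AND true = false
Overall: false → dropped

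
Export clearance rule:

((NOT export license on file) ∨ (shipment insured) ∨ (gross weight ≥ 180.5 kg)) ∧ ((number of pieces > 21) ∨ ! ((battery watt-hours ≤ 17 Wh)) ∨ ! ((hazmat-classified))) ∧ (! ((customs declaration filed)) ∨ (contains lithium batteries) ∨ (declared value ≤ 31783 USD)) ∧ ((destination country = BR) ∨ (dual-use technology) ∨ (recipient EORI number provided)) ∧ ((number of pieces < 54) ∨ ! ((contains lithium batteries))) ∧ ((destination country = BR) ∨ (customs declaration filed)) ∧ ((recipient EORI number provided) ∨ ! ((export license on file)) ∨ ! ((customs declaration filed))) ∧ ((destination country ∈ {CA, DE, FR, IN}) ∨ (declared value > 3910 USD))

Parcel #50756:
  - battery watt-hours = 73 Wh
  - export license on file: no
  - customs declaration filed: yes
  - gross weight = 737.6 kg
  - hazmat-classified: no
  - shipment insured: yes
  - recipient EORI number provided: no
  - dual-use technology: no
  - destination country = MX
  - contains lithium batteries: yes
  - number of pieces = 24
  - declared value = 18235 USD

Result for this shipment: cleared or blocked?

Atomic conditions:
  NOT export license on file: no → true
  shipment insured: yes → true
  gross weight ≥ 180.5 kg: 737.6 ≥ 180.5 is true
  number of pieces > 21: 24 > 21 is true
  battery watt-hours ≤ 17 Wh: 73 ≤ 17 is false
  hazmat-classified: no → false
  customs declaration filed: yes → true
  contains lithium batteries: yes → true
  declared value ≤ 31783 USD: 18235 ≤ 31783 is true
  destination country = BR: MX == BR is false
  dual-use technology: no → false
  recipient EORI number provided: no → false
  number of pieces < 54: 24 < 54 is true
  export license on file: no → false
  destination country ∈ {CA, DE, FR, IN}: MX is not in the set → false
  declared value > 3910 USD: 18235 > 3910 is true
Combine:
[1] true OR true OR true = true
[2.2] NOT false = true
[2.3] NOT false = true
[2] true OR true OR true = true
[3.1] NOT true = false
[3] false OR true OR true = true
[4] false OR false OR false = false
[5.2] NOT true = false
[5] true OR false = true
[6] false OR true = true
[7.2] NOT false = true
[7.3] NOT true = false
[7] false OR true OR false = true
[8] false OR true = true
[root] true AND true AND true AND false AND true AND true AND true AND true = false
Overall: false → blocked

Blocked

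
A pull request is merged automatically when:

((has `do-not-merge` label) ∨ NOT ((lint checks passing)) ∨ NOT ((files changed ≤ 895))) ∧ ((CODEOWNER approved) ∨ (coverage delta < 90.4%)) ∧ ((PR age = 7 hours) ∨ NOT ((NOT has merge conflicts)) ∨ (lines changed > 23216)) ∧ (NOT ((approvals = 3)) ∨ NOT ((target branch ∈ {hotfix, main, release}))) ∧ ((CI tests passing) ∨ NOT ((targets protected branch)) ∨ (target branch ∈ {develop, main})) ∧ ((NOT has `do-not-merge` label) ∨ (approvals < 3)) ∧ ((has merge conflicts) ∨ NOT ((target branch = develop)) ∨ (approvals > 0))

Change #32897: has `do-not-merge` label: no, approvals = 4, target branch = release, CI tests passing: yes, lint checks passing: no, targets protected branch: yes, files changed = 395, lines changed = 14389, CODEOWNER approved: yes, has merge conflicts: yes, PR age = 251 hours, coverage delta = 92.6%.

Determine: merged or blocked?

Atomic conditions:
  has `do-not-merge` label: no → false
  lint checks passing: no → false
  files changed ≤ 895: 395 ≤ 895 is true
  CODEOWNER approved: yes → true
  coverage delta < 90.4%: 92.6 < 90.4 is false
  PR age = 7 hours: 251 == 7 is false
  NOT has merge conflicts: yes → false
  lines changed > 23216: 14389 > 23216 is false
  approvals = 3: 4 == 3 is false
  target branch ∈ {hotfix, main, release}: release is in the set → true
  CI tests passing: yes → true
  targets protected branch: yes → true
  target branch ∈ {develop, main}: release is not in the set → false
  NOT has `do-not-merge` label: no → true
  approvals < 3: 4 < 3 is false
  has merge conflicts: yes → true
  target branch = develop: release == develop is false
  approvals > 0: 4 > 0 is true
Combine:
[1.2] NOT false = true
[1.3] NOT true = false
[1] false OR true OR false = true
[2] true OR false = true
[3.2] NOT false = true
[3] false OR true OR false = true
[4.1] NOT false = true
[4.2] NOT true = false
[4] true OR false = true
[5.2] NOT true = false
[5] true OR false OR false = true
[6] true OR false = true
[7.2] NOT false = true
[7] true OR true OR true = true
[root] true AND true AND true AND true AND true AND true AND true = true
Overall: true → merged

Merged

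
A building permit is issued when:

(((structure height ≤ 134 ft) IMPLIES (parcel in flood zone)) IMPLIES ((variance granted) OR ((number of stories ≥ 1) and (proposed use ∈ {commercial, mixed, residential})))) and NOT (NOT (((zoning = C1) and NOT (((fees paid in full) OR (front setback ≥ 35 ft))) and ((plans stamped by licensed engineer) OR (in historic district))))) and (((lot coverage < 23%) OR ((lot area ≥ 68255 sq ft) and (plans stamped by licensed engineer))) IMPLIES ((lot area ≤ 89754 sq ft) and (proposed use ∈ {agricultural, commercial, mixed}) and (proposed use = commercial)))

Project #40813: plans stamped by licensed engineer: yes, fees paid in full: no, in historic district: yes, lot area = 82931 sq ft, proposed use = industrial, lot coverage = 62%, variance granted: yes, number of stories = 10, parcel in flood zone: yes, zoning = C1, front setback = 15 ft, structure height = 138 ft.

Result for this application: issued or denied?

Denied

Atomic conditions:
  structure height ≤ 134 ft: 138 ≤ 134 is false
  parcel in flood zone: yes → true
  variance granted: yes → true
  number of stories ≥ 1: 10 ≥ 1 is true
  proposed use ∈ {commercial, mixed, residential}: industrial is not in the set → false
  zoning = C1: C1 == C1 is true
  fees paid in full: no → false
  front setback ≥ 35 ft: 15 ≥ 35 is false
  plans stamped by licensed engineer: yes → true
  in historic district: yes → true
  lot coverage < 23%: 62 < 23 is false
  lot area ≥ 68255 sq ft: 82931 ≥ 68255 is true
  lot area ≤ 89754 sq ft: 82931 ≤ 89754 is true
  proposed use ∈ {agricultural, commercial, mixed}: industrial is not in the set → false
  proposed use = commercial: industrial == commercial is false
Combine:
[1.1] false → true (antecedent false ⇒ implication holds) = true
[1.2.2] true AND false = false
[1.2] true OR false = true
[1] true → true = true
[2.1.1.2.1] false OR false = false
[2.1.1.2] NOT false = true
[2.1.1.3] true OR true = true
[2.1.1] true AND true AND true = true
[2.1] NOT true = false
[2] NOT false = true
[3.1.2] true AND true = true
[3.1] false OR true = true
[3.2] true AND false AND false = false
[3] true → false = false
[root] true AND true AND false = false
Overall: false → denied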